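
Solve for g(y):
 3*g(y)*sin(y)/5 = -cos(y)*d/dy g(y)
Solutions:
 g(y) = C1*cos(y)^(3/5)


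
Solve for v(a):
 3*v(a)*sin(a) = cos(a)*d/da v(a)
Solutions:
 v(a) = C1/cos(a)^3


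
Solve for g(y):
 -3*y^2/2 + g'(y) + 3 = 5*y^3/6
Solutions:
 g(y) = C1 + 5*y^4/24 + y^3/2 - 3*y


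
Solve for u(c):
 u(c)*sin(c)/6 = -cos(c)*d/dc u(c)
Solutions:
 u(c) = C1*cos(c)^(1/6)


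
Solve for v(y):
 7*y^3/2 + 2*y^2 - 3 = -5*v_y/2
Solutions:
 v(y) = C1 - 7*y^4/20 - 4*y^3/15 + 6*y/5


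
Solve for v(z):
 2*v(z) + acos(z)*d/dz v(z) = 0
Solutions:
 v(z) = C1*exp(-2*Integral(1/acos(z), z))


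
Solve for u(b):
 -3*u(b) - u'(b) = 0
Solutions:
 u(b) = C1*exp(-3*b)


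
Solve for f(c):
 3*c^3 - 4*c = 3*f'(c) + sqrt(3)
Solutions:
 f(c) = C1 + c^4/4 - 2*c^2/3 - sqrt(3)*c/3


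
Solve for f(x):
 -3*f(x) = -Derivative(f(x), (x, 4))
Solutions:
 f(x) = C1*exp(-3^(1/4)*x) + C2*exp(3^(1/4)*x) + C3*sin(3^(1/4)*x) + C4*cos(3^(1/4)*x)


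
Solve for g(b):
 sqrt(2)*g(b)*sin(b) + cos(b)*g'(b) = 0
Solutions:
 g(b) = C1*cos(b)^(sqrt(2))


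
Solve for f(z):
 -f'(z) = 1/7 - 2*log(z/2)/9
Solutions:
 f(z) = C1 + 2*z*log(z)/9 - 23*z/63 - 2*z*log(2)/9


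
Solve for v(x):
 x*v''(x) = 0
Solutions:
 v(x) = C1 + C2*x


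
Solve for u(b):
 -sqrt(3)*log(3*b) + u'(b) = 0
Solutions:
 u(b) = C1 + sqrt(3)*b*log(b) - sqrt(3)*b + sqrt(3)*b*log(3)


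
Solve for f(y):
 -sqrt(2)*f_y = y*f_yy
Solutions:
 f(y) = C1 + C2*y^(1 - sqrt(2))


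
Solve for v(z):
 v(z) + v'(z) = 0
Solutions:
 v(z) = C1*exp(-z)


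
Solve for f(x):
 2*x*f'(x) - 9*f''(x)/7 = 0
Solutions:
 f(x) = C1 + C2*erfi(sqrt(7)*x/3)


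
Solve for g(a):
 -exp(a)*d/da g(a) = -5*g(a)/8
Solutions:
 g(a) = C1*exp(-5*exp(-a)/8)


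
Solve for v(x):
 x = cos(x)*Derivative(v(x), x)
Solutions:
 v(x) = C1 + Integral(x/cos(x), x)


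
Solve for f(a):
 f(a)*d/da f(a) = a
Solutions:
 f(a) = -sqrt(C1 + a^2)
 f(a) = sqrt(C1 + a^2)


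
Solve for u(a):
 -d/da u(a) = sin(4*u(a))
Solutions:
 u(a) = -acos((-C1 - exp(8*a))/(C1 - exp(8*a)))/4 + pi/2
 u(a) = acos((-C1 - exp(8*a))/(C1 - exp(8*a)))/4


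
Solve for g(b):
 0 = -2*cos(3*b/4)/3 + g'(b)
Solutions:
 g(b) = C1 + 8*sin(3*b/4)/9


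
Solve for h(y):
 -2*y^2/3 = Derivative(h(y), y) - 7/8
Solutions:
 h(y) = C1 - 2*y^3/9 + 7*y/8


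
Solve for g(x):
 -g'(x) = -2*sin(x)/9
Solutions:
 g(x) = C1 - 2*cos(x)/9


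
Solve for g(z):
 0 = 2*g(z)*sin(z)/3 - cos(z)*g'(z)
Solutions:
 g(z) = C1/cos(z)^(2/3)


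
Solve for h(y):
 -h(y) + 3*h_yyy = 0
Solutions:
 h(y) = C3*exp(3^(2/3)*y/3) + (C1*sin(3^(1/6)*y/2) + C2*cos(3^(1/6)*y/2))*exp(-3^(2/3)*y/6)


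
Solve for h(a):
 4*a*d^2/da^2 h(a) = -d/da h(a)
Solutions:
 h(a) = C1 + C2*a^(3/4)


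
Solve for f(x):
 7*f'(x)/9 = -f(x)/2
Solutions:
 f(x) = C1*exp(-9*x/14)


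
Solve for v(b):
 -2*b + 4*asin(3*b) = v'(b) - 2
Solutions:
 v(b) = C1 - b^2 + 4*b*asin(3*b) + 2*b + 4*sqrt(1 - 9*b^2)/3


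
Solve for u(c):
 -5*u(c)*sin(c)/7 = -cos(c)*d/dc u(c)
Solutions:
 u(c) = C1/cos(c)^(5/7)


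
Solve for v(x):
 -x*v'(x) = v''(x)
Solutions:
 v(x) = C1 + C2*erf(sqrt(2)*x/2)


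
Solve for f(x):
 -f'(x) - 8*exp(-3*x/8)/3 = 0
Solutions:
 f(x) = C1 + 64*exp(-3*x/8)/9


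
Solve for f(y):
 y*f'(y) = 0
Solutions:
 f(y) = C1


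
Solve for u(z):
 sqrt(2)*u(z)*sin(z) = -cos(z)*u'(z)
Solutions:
 u(z) = C1*cos(z)^(sqrt(2))


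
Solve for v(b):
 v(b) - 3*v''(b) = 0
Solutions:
 v(b) = C1*exp(-sqrt(3)*b/3) + C2*exp(sqrt(3)*b/3)


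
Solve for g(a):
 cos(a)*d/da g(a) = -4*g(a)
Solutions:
 g(a) = C1*(sin(a)^2 - 2*sin(a) + 1)/(sin(a)^2 + 2*sin(a) + 1)


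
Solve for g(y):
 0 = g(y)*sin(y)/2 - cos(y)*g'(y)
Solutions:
 g(y) = C1/sqrt(cos(y))


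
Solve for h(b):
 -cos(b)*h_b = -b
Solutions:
 h(b) = C1 + Integral(b/cos(b), b)


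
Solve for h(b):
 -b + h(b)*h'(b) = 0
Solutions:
 h(b) = -sqrt(C1 + b^2)
 h(b) = sqrt(C1 + b^2)


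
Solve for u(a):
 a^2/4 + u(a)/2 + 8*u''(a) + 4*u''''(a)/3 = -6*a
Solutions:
 u(a) = C1*sin(a*sqrt(3 - sqrt(138)/4)) + C2*sin(a*sqrt(sqrt(138)/4 + 3)) + C3*cos(a*sqrt(3 - sqrt(138)/4)) + C4*cos(a*sqrt(sqrt(138)/4 + 3)) - a^2/2 - 12*a + 16


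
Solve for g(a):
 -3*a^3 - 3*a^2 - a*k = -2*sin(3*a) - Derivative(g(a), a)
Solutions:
 g(a) = C1 + 3*a^4/4 + a^3 + a^2*k/2 + 2*cos(3*a)/3


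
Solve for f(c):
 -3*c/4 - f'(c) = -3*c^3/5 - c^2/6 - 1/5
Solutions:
 f(c) = C1 + 3*c^4/20 + c^3/18 - 3*c^2/8 + c/5


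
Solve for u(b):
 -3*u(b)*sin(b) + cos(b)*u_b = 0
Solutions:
 u(b) = C1/cos(b)^3


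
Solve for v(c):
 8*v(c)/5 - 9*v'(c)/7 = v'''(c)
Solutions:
 v(c) = C1*exp(-c*(-15*245^(1/3)/(196 + sqrt(43141))^(1/3) + 175^(1/3)*(196 + sqrt(43141))^(1/3))/70)*sin(sqrt(3)*c*(15*245^(1/3)/(196 + sqrt(43141))^(1/3) + 175^(1/3)*(196 + sqrt(43141))^(1/3))/70) + C2*exp(-c*(-15*245^(1/3)/(196 + sqrt(43141))^(1/3) + 175^(1/3)*(196 + sqrt(43141))^(1/3))/70)*cos(sqrt(3)*c*(15*245^(1/3)/(196 + sqrt(43141))^(1/3) + 175^(1/3)*(196 + sqrt(43141))^(1/3))/70) + C3*exp(c*(-15*245^(1/3)/(196 + sqrt(43141))^(1/3) + 175^(1/3)*(196 + sqrt(43141))^(1/3))/35)


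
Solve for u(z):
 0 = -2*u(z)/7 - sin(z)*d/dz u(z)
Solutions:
 u(z) = C1*(cos(z) + 1)^(1/7)/(cos(z) - 1)^(1/7)


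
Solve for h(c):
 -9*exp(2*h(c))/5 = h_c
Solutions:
 h(c) = log(-sqrt(1/(C1 + 9*c))) - log(2) + log(10)/2
 h(c) = log(1/(C1 + 9*c))/2 - log(2) + log(10)/2


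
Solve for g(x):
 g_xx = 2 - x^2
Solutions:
 g(x) = C1 + C2*x - x^4/12 + x^2


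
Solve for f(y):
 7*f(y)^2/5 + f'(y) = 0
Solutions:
 f(y) = 5/(C1 + 7*y)


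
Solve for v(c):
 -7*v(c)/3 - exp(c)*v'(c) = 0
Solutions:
 v(c) = C1*exp(7*exp(-c)/3)


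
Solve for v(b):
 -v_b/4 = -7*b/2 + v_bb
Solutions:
 v(b) = C1 + C2*exp(-b/4) + 7*b^2 - 56*b


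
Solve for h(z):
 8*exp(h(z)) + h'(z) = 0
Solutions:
 h(z) = log(1/(C1 + 8*z))


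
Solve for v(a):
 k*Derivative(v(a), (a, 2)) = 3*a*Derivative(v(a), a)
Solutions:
 v(a) = C1 + C2*erf(sqrt(6)*a*sqrt(-1/k)/2)/sqrt(-1/k)


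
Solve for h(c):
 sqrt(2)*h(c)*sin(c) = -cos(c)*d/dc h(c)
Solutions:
 h(c) = C1*cos(c)^(sqrt(2))


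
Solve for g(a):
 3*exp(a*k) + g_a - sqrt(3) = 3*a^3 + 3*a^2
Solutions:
 g(a) = C1 + 3*a^4/4 + a^3 + sqrt(3)*a - 3*exp(a*k)/k


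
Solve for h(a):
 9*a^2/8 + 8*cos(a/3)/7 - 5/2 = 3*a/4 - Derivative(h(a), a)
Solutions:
 h(a) = C1 - 3*a^3/8 + 3*a^2/8 + 5*a/2 - 24*sin(a/3)/7


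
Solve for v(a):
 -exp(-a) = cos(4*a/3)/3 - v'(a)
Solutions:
 v(a) = C1 + sin(4*a/3)/4 - exp(-a)


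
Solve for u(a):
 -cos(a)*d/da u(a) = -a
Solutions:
 u(a) = C1 + Integral(a/cos(a), a)


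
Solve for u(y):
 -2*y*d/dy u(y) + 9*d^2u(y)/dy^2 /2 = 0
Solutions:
 u(y) = C1 + C2*erfi(sqrt(2)*y/3)


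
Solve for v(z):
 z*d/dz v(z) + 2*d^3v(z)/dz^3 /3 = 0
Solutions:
 v(z) = C1 + Integral(C2*airyai(-2^(2/3)*3^(1/3)*z/2) + C3*airybi(-2^(2/3)*3^(1/3)*z/2), z)


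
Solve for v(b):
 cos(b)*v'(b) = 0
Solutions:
 v(b) = C1


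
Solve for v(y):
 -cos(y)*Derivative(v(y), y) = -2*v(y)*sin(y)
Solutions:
 v(y) = C1/cos(y)^2


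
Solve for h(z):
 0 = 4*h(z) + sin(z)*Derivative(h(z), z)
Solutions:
 h(z) = C1*(cos(z)^2 + 2*cos(z) + 1)/(cos(z)^2 - 2*cos(z) + 1)


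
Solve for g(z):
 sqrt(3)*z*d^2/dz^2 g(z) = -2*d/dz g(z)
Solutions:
 g(z) = C1 + C2*z^(1 - 2*sqrt(3)/3)


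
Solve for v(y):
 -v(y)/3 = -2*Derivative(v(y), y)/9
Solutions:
 v(y) = C1*exp(3*y/2)


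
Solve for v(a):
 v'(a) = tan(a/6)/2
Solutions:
 v(a) = C1 - 3*log(cos(a/6))


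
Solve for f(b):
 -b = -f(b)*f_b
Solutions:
 f(b) = -sqrt(C1 + b^2)
 f(b) = sqrt(C1 + b^2)


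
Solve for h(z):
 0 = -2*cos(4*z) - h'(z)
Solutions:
 h(z) = C1 - sin(4*z)/2


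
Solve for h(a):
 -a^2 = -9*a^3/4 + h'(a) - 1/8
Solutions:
 h(a) = C1 + 9*a^4/16 - a^3/3 + a/8


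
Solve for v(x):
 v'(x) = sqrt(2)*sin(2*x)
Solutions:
 v(x) = C1 - sqrt(2)*cos(2*x)/2


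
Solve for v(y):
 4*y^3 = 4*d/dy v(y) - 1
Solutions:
 v(y) = C1 + y^4/4 + y/4


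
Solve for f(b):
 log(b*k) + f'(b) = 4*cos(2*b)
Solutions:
 f(b) = C1 - b*log(b*k) + b + 2*sin(2*b)


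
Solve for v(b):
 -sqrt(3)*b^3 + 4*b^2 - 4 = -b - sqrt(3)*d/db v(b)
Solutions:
 v(b) = C1 + b^4/4 - 4*sqrt(3)*b^3/9 - sqrt(3)*b^2/6 + 4*sqrt(3)*b/3


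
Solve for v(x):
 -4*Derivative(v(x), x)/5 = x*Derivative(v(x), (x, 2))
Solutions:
 v(x) = C1 + C2*x^(1/5)


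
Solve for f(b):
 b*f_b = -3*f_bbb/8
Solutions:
 f(b) = C1 + Integral(C2*airyai(-2*3^(2/3)*b/3) + C3*airybi(-2*3^(2/3)*b/3), b)


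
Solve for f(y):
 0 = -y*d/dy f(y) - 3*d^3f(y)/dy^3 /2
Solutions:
 f(y) = C1 + Integral(C2*airyai(-2^(1/3)*3^(2/3)*y/3) + C3*airybi(-2^(1/3)*3^(2/3)*y/3), y)


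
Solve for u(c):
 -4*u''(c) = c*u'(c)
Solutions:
 u(c) = C1 + C2*erf(sqrt(2)*c/4)


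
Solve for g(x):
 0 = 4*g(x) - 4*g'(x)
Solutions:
 g(x) = C1*exp(x)


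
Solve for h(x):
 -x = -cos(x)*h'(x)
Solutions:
 h(x) = C1 + Integral(x/cos(x), x)


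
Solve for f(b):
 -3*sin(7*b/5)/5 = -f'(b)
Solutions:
 f(b) = C1 - 3*cos(7*b/5)/7


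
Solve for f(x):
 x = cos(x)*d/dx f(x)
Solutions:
 f(x) = C1 + Integral(x/cos(x), x)


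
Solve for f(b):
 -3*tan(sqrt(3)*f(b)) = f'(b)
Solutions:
 f(b) = sqrt(3)*(pi - asin(C1*exp(-3*sqrt(3)*b)))/3
 f(b) = sqrt(3)*asin(C1*exp(-3*sqrt(3)*b))/3


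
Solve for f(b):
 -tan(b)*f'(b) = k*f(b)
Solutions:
 f(b) = C1*exp(-k*log(sin(b)))


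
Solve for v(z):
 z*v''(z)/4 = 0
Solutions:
 v(z) = C1 + C2*z


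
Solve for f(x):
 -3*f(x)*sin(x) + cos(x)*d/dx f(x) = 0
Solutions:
 f(x) = C1/cos(x)^3


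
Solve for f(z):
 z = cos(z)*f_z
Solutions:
 f(z) = C1 + Integral(z/cos(z), z)


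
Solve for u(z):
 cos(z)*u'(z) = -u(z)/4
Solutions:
 u(z) = C1*(sin(z) - 1)^(1/8)/(sin(z) + 1)^(1/8)


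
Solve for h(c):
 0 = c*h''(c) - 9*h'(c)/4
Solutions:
 h(c) = C1 + C2*c^(13/4)


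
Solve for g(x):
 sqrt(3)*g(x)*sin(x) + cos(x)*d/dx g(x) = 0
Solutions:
 g(x) = C1*cos(x)^(sqrt(3))


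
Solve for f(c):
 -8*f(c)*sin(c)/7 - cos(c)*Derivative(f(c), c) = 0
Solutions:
 f(c) = C1*cos(c)^(8/7)


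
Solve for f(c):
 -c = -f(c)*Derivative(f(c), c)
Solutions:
 f(c) = -sqrt(C1 + c^2)
 f(c) = sqrt(C1 + c^2)


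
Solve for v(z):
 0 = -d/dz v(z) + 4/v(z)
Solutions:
 v(z) = -sqrt(C1 + 8*z)
 v(z) = sqrt(C1 + 8*z)


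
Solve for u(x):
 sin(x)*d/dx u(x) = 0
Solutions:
 u(x) = C1


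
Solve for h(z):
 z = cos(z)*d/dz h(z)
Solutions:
 h(z) = C1 + Integral(z/cos(z), z)


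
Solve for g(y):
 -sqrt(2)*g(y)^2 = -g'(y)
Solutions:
 g(y) = -1/(C1 + sqrt(2)*y)


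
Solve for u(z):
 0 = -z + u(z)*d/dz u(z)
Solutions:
 u(z) = -sqrt(C1 + z^2)
 u(z) = sqrt(C1 + z^2)


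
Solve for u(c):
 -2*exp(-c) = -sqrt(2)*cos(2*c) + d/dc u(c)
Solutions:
 u(c) = C1 + sqrt(2)*sin(2*c)/2 + 2*exp(-c)


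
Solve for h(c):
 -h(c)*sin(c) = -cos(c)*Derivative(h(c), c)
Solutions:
 h(c) = C1/cos(c)


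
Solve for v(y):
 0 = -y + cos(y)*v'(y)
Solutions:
 v(y) = C1 + Integral(y/cos(y), y)


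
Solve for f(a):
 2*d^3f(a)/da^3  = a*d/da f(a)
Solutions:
 f(a) = C1 + Integral(C2*airyai(2^(2/3)*a/2) + C3*airybi(2^(2/3)*a/2), a)


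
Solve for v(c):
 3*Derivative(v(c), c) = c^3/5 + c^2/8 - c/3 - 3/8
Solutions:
 v(c) = C1 + c^4/60 + c^3/72 - c^2/18 - c/8


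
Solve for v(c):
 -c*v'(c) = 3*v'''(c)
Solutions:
 v(c) = C1 + Integral(C2*airyai(-3^(2/3)*c/3) + C3*airybi(-3^(2/3)*c/3), c)


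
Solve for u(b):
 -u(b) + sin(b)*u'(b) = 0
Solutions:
 u(b) = C1*sqrt(cos(b) - 1)/sqrt(cos(b) + 1)


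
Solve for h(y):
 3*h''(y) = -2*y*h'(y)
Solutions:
 h(y) = C1 + C2*erf(sqrt(3)*y/3)


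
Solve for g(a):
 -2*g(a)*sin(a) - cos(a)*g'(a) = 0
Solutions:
 g(a) = C1*cos(a)^2


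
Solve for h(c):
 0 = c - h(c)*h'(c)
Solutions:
 h(c) = -sqrt(C1 + c^2)
 h(c) = sqrt(C1 + c^2)


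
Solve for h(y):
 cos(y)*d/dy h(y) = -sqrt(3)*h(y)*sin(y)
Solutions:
 h(y) = C1*cos(y)^(sqrt(3))


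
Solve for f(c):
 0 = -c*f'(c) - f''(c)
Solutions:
 f(c) = C1 + C2*erf(sqrt(2)*c/2)


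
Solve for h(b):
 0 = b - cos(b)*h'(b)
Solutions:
 h(b) = C1 + Integral(b/cos(b), b)


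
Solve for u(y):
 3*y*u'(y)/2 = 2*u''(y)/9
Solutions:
 u(y) = C1 + C2*erfi(3*sqrt(6)*y/4)


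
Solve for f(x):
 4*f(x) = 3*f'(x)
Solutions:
 f(x) = C1*exp(4*x/3)


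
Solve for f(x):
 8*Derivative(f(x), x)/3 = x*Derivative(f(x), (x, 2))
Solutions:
 f(x) = C1 + C2*x^(11/3)


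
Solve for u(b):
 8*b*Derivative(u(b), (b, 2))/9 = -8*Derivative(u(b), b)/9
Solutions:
 u(b) = C1 + C2*log(b)


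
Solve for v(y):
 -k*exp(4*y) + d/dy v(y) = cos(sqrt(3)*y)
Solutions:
 v(y) = C1 + k*exp(4*y)/4 + sqrt(3)*sin(sqrt(3)*y)/3


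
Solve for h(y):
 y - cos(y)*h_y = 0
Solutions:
 h(y) = C1 + Integral(y/cos(y), y)


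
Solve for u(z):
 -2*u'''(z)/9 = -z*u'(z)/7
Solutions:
 u(z) = C1 + Integral(C2*airyai(42^(2/3)*z/14) + C3*airybi(42^(2/3)*z/14), z)


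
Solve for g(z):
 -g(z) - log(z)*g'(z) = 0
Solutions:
 g(z) = C1*exp(-li(z))


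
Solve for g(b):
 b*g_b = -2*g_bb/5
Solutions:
 g(b) = C1 + C2*erf(sqrt(5)*b/2)


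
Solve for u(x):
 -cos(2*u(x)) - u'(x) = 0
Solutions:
 u(x) = -asin((C1 + exp(4*x))/(C1 - exp(4*x)))/2 + pi/2
 u(x) = asin((C1 + exp(4*x))/(C1 - exp(4*x)))/2


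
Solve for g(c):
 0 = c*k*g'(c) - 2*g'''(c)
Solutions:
 g(c) = C1 + Integral(C2*airyai(2^(2/3)*c*k^(1/3)/2) + C3*airybi(2^(2/3)*c*k^(1/3)/2), c)


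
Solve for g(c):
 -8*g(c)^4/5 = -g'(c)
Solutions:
 g(c) = 5^(1/3)*(-1/(C1 + 24*c))^(1/3)
 g(c) = 5^(1/3)*(-1/(C1 + 8*c))^(1/3)*(-3^(2/3) - 3*3^(1/6)*I)/6
 g(c) = 5^(1/3)*(-1/(C1 + 8*c))^(1/3)*(-3^(2/3) + 3*3^(1/6)*I)/6


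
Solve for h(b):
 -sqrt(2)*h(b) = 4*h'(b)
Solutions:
 h(b) = C1*exp(-sqrt(2)*b/4)


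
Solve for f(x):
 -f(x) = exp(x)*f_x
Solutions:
 f(x) = C1*exp(exp(-x))


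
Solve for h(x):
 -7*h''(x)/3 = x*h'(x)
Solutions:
 h(x) = C1 + C2*erf(sqrt(42)*x/14)


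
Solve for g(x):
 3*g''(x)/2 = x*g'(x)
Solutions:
 g(x) = C1 + C2*erfi(sqrt(3)*x/3)


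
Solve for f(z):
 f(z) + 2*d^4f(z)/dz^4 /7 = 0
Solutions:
 f(z) = (C1*sin(14^(1/4)*z/2) + C2*cos(14^(1/4)*z/2))*exp(-14^(1/4)*z/2) + (C3*sin(14^(1/4)*z/2) + C4*cos(14^(1/4)*z/2))*exp(14^(1/4)*z/2)


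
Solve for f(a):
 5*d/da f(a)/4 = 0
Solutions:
 f(a) = C1


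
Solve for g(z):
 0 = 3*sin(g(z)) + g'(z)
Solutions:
 g(z) = -acos((-C1 - exp(6*z))/(C1 - exp(6*z))) + 2*pi
 g(z) = acos((-C1 - exp(6*z))/(C1 - exp(6*z)))


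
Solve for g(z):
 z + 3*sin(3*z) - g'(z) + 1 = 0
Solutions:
 g(z) = C1 + z^2/2 + z - cos(3*z)


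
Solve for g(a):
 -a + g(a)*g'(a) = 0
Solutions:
 g(a) = -sqrt(C1 + a^2)
 g(a) = sqrt(C1 + a^2)


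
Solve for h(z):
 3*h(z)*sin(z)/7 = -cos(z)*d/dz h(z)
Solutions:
 h(z) = C1*cos(z)^(3/7)


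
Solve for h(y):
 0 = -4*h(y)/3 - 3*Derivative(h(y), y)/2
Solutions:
 h(y) = C1*exp(-8*y/9)


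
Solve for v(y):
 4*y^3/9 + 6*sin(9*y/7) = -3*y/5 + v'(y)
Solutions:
 v(y) = C1 + y^4/9 + 3*y^2/10 - 14*cos(9*y/7)/3


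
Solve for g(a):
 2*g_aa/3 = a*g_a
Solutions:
 g(a) = C1 + C2*erfi(sqrt(3)*a/2)


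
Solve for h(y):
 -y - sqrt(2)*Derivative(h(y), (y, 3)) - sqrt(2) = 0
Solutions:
 h(y) = C1 + C2*y + C3*y^2 - sqrt(2)*y^4/48 - y^3/6


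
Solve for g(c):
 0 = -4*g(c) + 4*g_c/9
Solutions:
 g(c) = C1*exp(9*c)


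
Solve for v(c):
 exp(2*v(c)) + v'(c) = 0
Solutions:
 v(c) = log(-sqrt(-1/(C1 - c))) - log(2)/2
 v(c) = log(-1/(C1 - c))/2 - log(2)/2


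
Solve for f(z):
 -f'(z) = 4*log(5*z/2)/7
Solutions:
 f(z) = C1 - 4*z*log(z)/7 - 4*z*log(5)/7 + 4*z*log(2)/7 + 4*z/7


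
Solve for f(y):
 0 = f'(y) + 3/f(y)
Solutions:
 f(y) = -sqrt(C1 - 6*y)
 f(y) = sqrt(C1 - 6*y)


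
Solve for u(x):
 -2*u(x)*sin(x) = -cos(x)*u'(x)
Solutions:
 u(x) = C1/cos(x)^2


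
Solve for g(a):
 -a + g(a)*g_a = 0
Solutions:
 g(a) = -sqrt(C1 + a^2)
 g(a) = sqrt(C1 + a^2)


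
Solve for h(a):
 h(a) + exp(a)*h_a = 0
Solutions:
 h(a) = C1*exp(exp(-a))


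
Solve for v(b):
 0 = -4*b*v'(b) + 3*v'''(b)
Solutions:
 v(b) = C1 + Integral(C2*airyai(6^(2/3)*b/3) + C3*airybi(6^(2/3)*b/3), b)


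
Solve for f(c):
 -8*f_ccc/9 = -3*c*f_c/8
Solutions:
 f(c) = C1 + Integral(C2*airyai(3*c/4) + C3*airybi(3*c/4), c)


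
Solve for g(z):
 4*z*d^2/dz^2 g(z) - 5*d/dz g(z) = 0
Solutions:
 g(z) = C1 + C2*z^(9/4)


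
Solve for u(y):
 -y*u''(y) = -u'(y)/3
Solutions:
 u(y) = C1 + C2*y^(4/3)


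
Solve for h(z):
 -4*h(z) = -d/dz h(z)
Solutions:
 h(z) = C1*exp(4*z)


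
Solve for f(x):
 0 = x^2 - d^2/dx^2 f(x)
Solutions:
 f(x) = C1 + C2*x + x^4/12


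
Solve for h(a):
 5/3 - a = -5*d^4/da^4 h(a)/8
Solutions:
 h(a) = C1 + C2*a + C3*a^2 + C4*a^3 + a^5/75 - a^4/9


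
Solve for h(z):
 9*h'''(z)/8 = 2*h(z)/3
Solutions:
 h(z) = C3*exp(2*2^(1/3)*z/3) + (C1*sin(2^(1/3)*sqrt(3)*z/3) + C2*cos(2^(1/3)*sqrt(3)*z/3))*exp(-2^(1/3)*z/3)


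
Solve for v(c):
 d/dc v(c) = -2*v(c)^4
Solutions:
 v(c) = (-3^(2/3) - 3*3^(1/6)*I)*(1/(C1 + 2*c))^(1/3)/6
 v(c) = (-3^(2/3) + 3*3^(1/6)*I)*(1/(C1 + 2*c))^(1/3)/6
 v(c) = (1/(C1 + 6*c))^(1/3)


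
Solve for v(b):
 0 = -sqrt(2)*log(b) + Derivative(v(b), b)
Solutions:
 v(b) = C1 + sqrt(2)*b*log(b) - sqrt(2)*b


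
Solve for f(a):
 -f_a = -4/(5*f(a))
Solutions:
 f(a) = -sqrt(C1 + 40*a)/5
 f(a) = sqrt(C1 + 40*a)/5


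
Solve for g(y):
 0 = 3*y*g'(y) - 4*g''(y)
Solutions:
 g(y) = C1 + C2*erfi(sqrt(6)*y/4)


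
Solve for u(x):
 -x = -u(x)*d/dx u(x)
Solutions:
 u(x) = -sqrt(C1 + x^2)
 u(x) = sqrt(C1 + x^2)


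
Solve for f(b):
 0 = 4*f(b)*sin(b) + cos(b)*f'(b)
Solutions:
 f(b) = C1*cos(b)^4


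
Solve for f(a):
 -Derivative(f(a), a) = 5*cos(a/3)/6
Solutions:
 f(a) = C1 - 5*sin(a/3)/2


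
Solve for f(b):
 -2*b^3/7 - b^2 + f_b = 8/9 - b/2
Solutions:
 f(b) = C1 + b^4/14 + b^3/3 - b^2/4 + 8*b/9


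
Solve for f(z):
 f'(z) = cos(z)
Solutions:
 f(z) = C1 + sin(z)


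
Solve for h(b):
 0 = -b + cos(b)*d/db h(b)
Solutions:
 h(b) = C1 + Integral(b/cos(b), b)


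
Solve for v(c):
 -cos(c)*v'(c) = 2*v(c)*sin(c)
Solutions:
 v(c) = C1*cos(c)^2


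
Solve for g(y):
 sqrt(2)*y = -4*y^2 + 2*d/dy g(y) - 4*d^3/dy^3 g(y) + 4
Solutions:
 g(y) = C1 + C2*exp(-sqrt(2)*y/2) + C3*exp(sqrt(2)*y/2) + 2*y^3/3 + sqrt(2)*y^2/4 + 6*y


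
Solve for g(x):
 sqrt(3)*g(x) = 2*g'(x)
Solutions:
 g(x) = C1*exp(sqrt(3)*x/2)


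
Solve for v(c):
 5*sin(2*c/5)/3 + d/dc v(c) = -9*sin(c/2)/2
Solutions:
 v(c) = C1 + 25*cos(2*c/5)/6 + 9*cos(c/2)


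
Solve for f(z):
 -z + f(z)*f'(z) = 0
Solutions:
 f(z) = -sqrt(C1 + z^2)
 f(z) = sqrt(C1 + z^2)


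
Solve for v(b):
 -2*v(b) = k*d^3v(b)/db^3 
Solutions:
 v(b) = C1*exp(2^(1/3)*b*(-1/k)^(1/3)) + C2*exp(2^(1/3)*b*(-1/k)^(1/3)*(-1 + sqrt(3)*I)/2) + C3*exp(-2^(1/3)*b*(-1/k)^(1/3)*(1 + sqrt(3)*I)/2)


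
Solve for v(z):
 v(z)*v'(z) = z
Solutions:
 v(z) = -sqrt(C1 + z^2)
 v(z) = sqrt(C1 + z^2)


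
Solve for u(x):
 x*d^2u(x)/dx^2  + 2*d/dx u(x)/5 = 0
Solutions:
 u(x) = C1 + C2*x^(3/5)


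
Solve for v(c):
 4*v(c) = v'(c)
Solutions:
 v(c) = C1*exp(4*c)


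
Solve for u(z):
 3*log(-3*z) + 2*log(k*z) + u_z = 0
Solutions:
 u(z) = C1 + z*(-2*log(-k) - 3*log(3) + 5) - 5*z*log(-z)


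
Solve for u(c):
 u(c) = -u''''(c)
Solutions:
 u(c) = (C1*sin(sqrt(2)*c/2) + C2*cos(sqrt(2)*c/2))*exp(-sqrt(2)*c/2) + (C3*sin(sqrt(2)*c/2) + C4*cos(sqrt(2)*c/2))*exp(sqrt(2)*c/2)


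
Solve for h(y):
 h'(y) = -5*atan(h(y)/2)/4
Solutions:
 Integral(1/atan(_y/2), (_y, h(y))) = C1 - 5*y/4


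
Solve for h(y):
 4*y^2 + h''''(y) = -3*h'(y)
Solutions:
 h(y) = C1 + C4*exp(-3^(1/3)*y) - 4*y^3/9 + (C2*sin(3^(5/6)*y/2) + C3*cos(3^(5/6)*y/2))*exp(3^(1/3)*y/2)


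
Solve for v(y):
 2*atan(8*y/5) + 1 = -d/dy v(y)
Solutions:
 v(y) = C1 - 2*y*atan(8*y/5) - y + 5*log(64*y^2 + 25)/8


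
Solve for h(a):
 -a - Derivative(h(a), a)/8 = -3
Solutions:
 h(a) = C1 - 4*a^2 + 24*a


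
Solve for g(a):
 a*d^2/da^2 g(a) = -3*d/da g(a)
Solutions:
 g(a) = C1 + C2/a^2


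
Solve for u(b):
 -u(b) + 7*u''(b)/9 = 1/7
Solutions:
 u(b) = C1*exp(-3*sqrt(7)*b/7) + C2*exp(3*sqrt(7)*b/7) - 1/7


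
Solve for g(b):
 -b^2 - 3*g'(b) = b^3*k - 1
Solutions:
 g(b) = C1 - b^4*k/12 - b^3/9 + b/3


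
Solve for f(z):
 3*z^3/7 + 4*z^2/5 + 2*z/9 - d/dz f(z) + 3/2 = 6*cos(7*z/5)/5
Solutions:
 f(z) = C1 + 3*z^4/28 + 4*z^3/15 + z^2/9 + 3*z/2 - 6*sin(7*z/5)/7


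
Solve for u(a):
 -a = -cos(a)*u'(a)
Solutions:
 u(a) = C1 + Integral(a/cos(a), a)


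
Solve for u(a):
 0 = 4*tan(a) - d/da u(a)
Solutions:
 u(a) = C1 - 4*log(cos(a))


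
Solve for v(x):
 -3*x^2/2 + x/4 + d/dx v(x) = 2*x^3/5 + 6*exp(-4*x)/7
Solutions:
 v(x) = C1 + x^4/10 + x^3/2 - x^2/8 - 3*exp(-4*x)/14


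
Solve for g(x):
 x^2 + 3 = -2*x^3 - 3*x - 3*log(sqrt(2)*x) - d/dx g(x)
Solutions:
 g(x) = C1 - x^4/2 - x^3/3 - 3*x^2/2 - 3*x*log(x) - 3*x*log(2)/2


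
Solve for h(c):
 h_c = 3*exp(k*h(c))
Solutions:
 h(c) = Piecewise((log(-1/(C1*k + 3*c*k))/k, Ne(k, 0)), (nan, True))
 h(c) = Piecewise((C1 + 3*c, Eq(k, 0)), (nan, True))


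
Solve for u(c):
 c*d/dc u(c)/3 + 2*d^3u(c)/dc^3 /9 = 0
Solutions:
 u(c) = C1 + Integral(C2*airyai(-2^(2/3)*3^(1/3)*c/2) + C3*airybi(-2^(2/3)*3^(1/3)*c/2), c)


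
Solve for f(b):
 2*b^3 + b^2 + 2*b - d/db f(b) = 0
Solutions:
 f(b) = C1 + b^4/2 + b^3/3 + b^2


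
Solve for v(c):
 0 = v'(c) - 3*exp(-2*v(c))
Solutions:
 v(c) = log(-sqrt(C1 + 6*c))
 v(c) = log(C1 + 6*c)/2


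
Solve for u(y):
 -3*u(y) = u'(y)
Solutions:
 u(y) = C1*exp(-3*y)


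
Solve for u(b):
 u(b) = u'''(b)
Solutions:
 u(b) = C3*exp(b) + (C1*sin(sqrt(3)*b/2) + C2*cos(sqrt(3)*b/2))*exp(-b/2)


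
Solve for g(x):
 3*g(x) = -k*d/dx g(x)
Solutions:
 g(x) = C1*exp(-3*x/k)


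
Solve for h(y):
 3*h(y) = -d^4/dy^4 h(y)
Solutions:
 h(y) = (C1*sin(sqrt(2)*3^(1/4)*y/2) + C2*cos(sqrt(2)*3^(1/4)*y/2))*exp(-sqrt(2)*3^(1/4)*y/2) + (C3*sin(sqrt(2)*3^(1/4)*y/2) + C4*cos(sqrt(2)*3^(1/4)*y/2))*exp(sqrt(2)*3^(1/4)*y/2)


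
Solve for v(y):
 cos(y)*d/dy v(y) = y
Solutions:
 v(y) = C1 + Integral(y/cos(y), y)


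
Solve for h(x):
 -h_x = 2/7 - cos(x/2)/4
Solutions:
 h(x) = C1 - 2*x/7 + sin(x/2)/2


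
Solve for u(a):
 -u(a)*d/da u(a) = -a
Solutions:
 u(a) = -sqrt(C1 + a^2)
 u(a) = sqrt(C1 + a^2)


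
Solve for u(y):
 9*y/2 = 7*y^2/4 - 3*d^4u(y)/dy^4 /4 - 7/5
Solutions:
 u(y) = C1 + C2*y + C3*y^2 + C4*y^3 + 7*y^6/1080 - y^5/20 - 7*y^4/90


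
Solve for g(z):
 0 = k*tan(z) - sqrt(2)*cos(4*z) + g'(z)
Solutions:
 g(z) = C1 + k*log(cos(z)) + sqrt(2)*sin(4*z)/4


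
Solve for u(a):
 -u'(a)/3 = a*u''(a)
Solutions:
 u(a) = C1 + C2*a^(2/3)


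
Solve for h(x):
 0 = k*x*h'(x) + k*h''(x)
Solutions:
 h(x) = C1 + C2*erf(sqrt(2)*x/2)


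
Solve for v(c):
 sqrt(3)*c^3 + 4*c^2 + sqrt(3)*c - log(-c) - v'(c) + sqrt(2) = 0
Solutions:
 v(c) = C1 + sqrt(3)*c^4/4 + 4*c^3/3 + sqrt(3)*c^2/2 - c*log(-c) + c*(1 + sqrt(2))


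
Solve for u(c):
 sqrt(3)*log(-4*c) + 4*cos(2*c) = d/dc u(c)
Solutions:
 u(c) = C1 + sqrt(3)*c*(log(-c) - 1) + 2*sqrt(3)*c*log(2) + 2*sin(2*c)


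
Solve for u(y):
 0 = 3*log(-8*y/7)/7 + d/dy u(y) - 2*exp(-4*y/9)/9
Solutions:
 u(y) = C1 - 3*y*log(-y)/7 + 3*y*(-3*log(2) + 1 + log(7))/7 - exp(-4*y/9)/2


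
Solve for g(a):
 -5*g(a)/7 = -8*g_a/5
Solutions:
 g(a) = C1*exp(25*a/56)


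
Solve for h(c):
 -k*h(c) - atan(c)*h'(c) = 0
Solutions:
 h(c) = C1*exp(-k*Integral(1/atan(c), c))


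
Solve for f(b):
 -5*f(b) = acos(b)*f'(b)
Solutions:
 f(b) = C1*exp(-5*Integral(1/acos(b), b))


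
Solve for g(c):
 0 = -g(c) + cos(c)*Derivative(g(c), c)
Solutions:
 g(c) = C1*sqrt(sin(c) + 1)/sqrt(sin(c) - 1)


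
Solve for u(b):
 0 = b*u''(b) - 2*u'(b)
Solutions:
 u(b) = C1 + C2*b^3


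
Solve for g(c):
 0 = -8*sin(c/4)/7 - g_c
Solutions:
 g(c) = C1 + 32*cos(c/4)/7


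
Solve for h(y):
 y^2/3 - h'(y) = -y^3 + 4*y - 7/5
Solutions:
 h(y) = C1 + y^4/4 + y^3/9 - 2*y^2 + 7*y/5


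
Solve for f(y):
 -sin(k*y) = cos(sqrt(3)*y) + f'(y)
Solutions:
 f(y) = C1 - sqrt(3)*sin(sqrt(3)*y)/3 + cos(k*y)/k


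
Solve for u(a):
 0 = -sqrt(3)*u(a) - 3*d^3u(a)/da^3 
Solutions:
 u(a) = C3*exp(-3^(5/6)*a/3) + (C1*sin(3^(1/3)*a/2) + C2*cos(3^(1/3)*a/2))*exp(3^(5/6)*a/6)


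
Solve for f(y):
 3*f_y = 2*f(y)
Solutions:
 f(y) = C1*exp(2*y/3)


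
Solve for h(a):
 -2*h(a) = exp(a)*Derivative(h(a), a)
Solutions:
 h(a) = C1*exp(2*exp(-a))


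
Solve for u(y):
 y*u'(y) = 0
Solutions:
 u(y) = C1


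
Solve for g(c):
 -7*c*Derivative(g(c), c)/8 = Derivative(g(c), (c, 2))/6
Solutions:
 g(c) = C1 + C2*erf(sqrt(42)*c/4)


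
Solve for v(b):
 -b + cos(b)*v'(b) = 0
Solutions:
 v(b) = C1 + Integral(b/cos(b), b)


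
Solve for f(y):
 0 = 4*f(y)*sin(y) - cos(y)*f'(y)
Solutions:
 f(y) = C1/cos(y)^4


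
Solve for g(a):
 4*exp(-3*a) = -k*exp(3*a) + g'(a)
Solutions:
 g(a) = C1 + k*exp(3*a)/3 - 4*exp(-3*a)/3


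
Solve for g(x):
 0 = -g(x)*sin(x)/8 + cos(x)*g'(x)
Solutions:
 g(x) = C1/cos(x)^(1/8)


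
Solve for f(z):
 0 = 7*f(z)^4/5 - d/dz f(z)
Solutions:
 f(z) = 5^(1/3)*(-1/(C1 + 21*z))^(1/3)
 f(z) = 5^(1/3)*(-1/(C1 + 7*z))^(1/3)*(-3^(2/3) - 3*3^(1/6)*I)/6
 f(z) = 5^(1/3)*(-1/(C1 + 7*z))^(1/3)*(-3^(2/3) + 3*3^(1/6)*I)/6


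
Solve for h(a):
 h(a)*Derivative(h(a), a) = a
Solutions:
 h(a) = -sqrt(C1 + a^2)
 h(a) = sqrt(C1 + a^2)


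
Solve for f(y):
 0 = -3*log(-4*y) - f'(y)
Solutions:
 f(y) = C1 - 3*y*log(-y) + 3*y*(1 - 2*log(2))


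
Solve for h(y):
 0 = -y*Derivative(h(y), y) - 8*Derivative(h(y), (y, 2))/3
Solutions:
 h(y) = C1 + C2*erf(sqrt(3)*y/4)


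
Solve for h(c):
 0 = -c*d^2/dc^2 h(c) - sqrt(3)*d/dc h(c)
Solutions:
 h(c) = C1 + C2*c^(1 - sqrt(3))


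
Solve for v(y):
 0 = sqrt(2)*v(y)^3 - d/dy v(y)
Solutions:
 v(y) = -sqrt(2)*sqrt(-1/(C1 + sqrt(2)*y))/2
 v(y) = sqrt(2)*sqrt(-1/(C1 + sqrt(2)*y))/2


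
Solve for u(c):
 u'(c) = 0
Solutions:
 u(c) = C1


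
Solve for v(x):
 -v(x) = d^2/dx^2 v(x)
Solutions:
 v(x) = C1*sin(x) + C2*cos(x)


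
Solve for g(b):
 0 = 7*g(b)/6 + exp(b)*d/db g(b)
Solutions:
 g(b) = C1*exp(7*exp(-b)/6)


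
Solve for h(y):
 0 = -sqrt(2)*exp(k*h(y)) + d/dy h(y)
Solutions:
 h(y) = Piecewise((log(-1/(C1*k + sqrt(2)*k*y))/k, Ne(k, 0)), (nan, True))
 h(y) = Piecewise((C1 + sqrt(2)*y, Eq(k, 0)), (nan, True))


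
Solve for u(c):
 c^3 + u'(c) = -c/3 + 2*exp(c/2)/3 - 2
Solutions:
 u(c) = C1 - c^4/4 - c^2/6 - 2*c + 4*exp(c/2)/3


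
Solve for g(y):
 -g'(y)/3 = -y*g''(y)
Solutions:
 g(y) = C1 + C2*y^(4/3)


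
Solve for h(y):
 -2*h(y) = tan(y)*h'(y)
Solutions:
 h(y) = C1/sin(y)^2


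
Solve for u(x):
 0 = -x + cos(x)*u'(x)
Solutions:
 u(x) = C1 + Integral(x/cos(x), x)


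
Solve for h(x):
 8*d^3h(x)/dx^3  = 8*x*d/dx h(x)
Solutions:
 h(x) = C1 + Integral(C2*airyai(x) + C3*airybi(x), x)


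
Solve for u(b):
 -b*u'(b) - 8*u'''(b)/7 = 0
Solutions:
 u(b) = C1 + Integral(C2*airyai(-7^(1/3)*b/2) + C3*airybi(-7^(1/3)*b/2), b)


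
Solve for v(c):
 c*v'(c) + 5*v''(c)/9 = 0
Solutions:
 v(c) = C1 + C2*erf(3*sqrt(10)*c/10)


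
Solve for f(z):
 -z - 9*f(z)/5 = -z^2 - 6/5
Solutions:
 f(z) = 5*z^2/9 - 5*z/9 + 2/3


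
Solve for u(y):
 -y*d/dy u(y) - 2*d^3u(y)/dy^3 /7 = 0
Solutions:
 u(y) = C1 + Integral(C2*airyai(-2^(2/3)*7^(1/3)*y/2) + C3*airybi(-2^(2/3)*7^(1/3)*y/2), y)


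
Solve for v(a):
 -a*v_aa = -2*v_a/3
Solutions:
 v(a) = C1 + C2*a^(5/3)


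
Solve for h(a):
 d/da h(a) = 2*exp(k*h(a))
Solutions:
 h(a) = Piecewise((log(-1/(C1*k + 2*a*k))/k, Ne(k, 0)), (nan, True))
 h(a) = Piecewise((C1 + 2*a, Eq(k, 0)), (nan, True))


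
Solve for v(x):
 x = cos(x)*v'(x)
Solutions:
 v(x) = C1 + Integral(x/cos(x), x)


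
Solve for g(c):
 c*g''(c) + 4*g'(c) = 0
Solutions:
 g(c) = C1 + C2/c^3


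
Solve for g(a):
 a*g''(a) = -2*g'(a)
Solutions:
 g(a) = C1 + C2/a


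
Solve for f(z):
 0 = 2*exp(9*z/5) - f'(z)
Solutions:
 f(z) = C1 + 10*exp(9*z/5)/9


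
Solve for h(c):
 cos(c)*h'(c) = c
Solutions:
 h(c) = C1 + Integral(c/cos(c), c)


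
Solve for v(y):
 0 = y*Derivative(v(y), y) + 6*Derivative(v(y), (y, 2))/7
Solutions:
 v(y) = C1 + C2*erf(sqrt(21)*y/6)


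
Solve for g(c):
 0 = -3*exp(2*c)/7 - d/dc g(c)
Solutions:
 g(c) = C1 - 3*exp(2*c)/14


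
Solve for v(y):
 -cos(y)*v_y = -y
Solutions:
 v(y) = C1 + Integral(y/cos(y), y)


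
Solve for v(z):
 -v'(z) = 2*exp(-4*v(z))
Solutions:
 v(z) = log(-I*(C1 - 8*z)^(1/4))
 v(z) = log(I*(C1 - 8*z)^(1/4))
 v(z) = log(-(C1 - 8*z)^(1/4))
 v(z) = log(C1 - 8*z)/4


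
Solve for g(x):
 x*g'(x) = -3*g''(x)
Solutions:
 g(x) = C1 + C2*erf(sqrt(6)*x/6)


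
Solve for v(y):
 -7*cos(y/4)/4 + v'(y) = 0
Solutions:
 v(y) = C1 + 7*sin(y/4)


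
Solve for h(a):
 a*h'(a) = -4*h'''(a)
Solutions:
 h(a) = C1 + Integral(C2*airyai(-2^(1/3)*a/2) + C3*airybi(-2^(1/3)*a/2), a)


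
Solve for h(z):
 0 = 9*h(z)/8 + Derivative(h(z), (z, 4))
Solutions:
 h(z) = (C1*sin(2^(3/4)*sqrt(3)*z/4) + C2*cos(2^(3/4)*sqrt(3)*z/4))*exp(-2^(3/4)*sqrt(3)*z/4) + (C3*sin(2^(3/4)*sqrt(3)*z/4) + C4*cos(2^(3/4)*sqrt(3)*z/4))*exp(2^(3/4)*sqrt(3)*z/4)


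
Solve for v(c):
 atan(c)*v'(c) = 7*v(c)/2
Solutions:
 v(c) = C1*exp(7*Integral(1/atan(c), c)/2)


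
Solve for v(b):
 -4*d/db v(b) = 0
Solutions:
 v(b) = C1


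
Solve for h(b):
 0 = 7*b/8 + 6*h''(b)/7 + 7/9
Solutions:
 h(b) = C1 + C2*b - 49*b^3/288 - 49*b^2/108


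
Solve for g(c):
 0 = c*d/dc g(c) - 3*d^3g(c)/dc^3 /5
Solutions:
 g(c) = C1 + Integral(C2*airyai(3^(2/3)*5^(1/3)*c/3) + C3*airybi(3^(2/3)*5^(1/3)*c/3), c)


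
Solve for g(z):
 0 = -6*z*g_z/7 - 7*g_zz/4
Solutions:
 g(z) = C1 + C2*erf(2*sqrt(3)*z/7)


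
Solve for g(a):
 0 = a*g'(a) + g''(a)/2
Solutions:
 g(a) = C1 + C2*erf(a)


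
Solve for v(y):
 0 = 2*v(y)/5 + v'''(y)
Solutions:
 v(y) = C3*exp(-2^(1/3)*5^(2/3)*y/5) + (C1*sin(2^(1/3)*sqrt(3)*5^(2/3)*y/10) + C2*cos(2^(1/3)*sqrt(3)*5^(2/3)*y/10))*exp(2^(1/3)*5^(2/3)*y/10)


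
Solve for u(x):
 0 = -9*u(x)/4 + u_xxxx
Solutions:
 u(x) = C1*exp(-sqrt(6)*x/2) + C2*exp(sqrt(6)*x/2) + C3*sin(sqrt(6)*x/2) + C4*cos(sqrt(6)*x/2)


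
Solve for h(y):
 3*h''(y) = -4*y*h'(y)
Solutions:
 h(y) = C1 + C2*erf(sqrt(6)*y/3)


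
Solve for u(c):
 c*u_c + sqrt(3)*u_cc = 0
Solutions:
 u(c) = C1 + C2*erf(sqrt(2)*3^(3/4)*c/6)


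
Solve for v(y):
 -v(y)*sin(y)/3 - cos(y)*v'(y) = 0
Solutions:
 v(y) = C1*cos(y)^(1/3)


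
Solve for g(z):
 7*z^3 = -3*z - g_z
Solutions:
 g(z) = C1 - 7*z^4/4 - 3*z^2/2


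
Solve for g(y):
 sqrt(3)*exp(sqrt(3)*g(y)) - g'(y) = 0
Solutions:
 g(y) = sqrt(3)*(2*log(-1/(C1 + sqrt(3)*y)) - log(3))/6


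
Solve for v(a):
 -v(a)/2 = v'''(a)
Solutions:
 v(a) = C3*exp(-2^(2/3)*a/2) + (C1*sin(2^(2/3)*sqrt(3)*a/4) + C2*cos(2^(2/3)*sqrt(3)*a/4))*exp(2^(2/3)*a/4)


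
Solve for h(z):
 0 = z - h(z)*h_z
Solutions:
 h(z) = -sqrt(C1 + z^2)
 h(z) = sqrt(C1 + z^2)


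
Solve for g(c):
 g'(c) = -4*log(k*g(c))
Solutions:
 li(k*g(c))/k = C1 - 4*c


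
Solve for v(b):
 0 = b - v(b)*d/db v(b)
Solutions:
 v(b) = -sqrt(C1 + b^2)
 v(b) = sqrt(C1 + b^2)


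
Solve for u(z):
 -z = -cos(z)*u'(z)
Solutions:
 u(z) = C1 + Integral(z/cos(z), z)


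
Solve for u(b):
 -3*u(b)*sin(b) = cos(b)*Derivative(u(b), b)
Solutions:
 u(b) = C1*cos(b)^3


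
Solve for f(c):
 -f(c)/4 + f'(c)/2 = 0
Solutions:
 f(c) = C1*exp(c/2)


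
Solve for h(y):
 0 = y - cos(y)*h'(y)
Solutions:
 h(y) = C1 + Integral(y/cos(y), y)


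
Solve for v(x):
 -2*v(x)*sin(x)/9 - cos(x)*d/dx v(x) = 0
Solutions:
 v(x) = C1*cos(x)^(2/9)


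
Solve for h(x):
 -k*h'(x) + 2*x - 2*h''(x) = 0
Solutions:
 h(x) = C1 + C2*exp(-k*x/2) + x^2/k - 4*x/k^2


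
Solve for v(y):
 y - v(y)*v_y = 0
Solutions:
 v(y) = -sqrt(C1 + y^2)
 v(y) = sqrt(C1 + y^2)


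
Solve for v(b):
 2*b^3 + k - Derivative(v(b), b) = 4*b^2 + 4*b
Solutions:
 v(b) = C1 + b^4/2 - 4*b^3/3 - 2*b^2 + b*k


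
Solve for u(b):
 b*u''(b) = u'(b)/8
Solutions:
 u(b) = C1 + C2*b^(9/8)


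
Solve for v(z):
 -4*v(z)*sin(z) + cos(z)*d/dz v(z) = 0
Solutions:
 v(z) = C1/cos(z)^4


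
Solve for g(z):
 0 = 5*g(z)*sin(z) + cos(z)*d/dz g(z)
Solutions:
 g(z) = C1*cos(z)^5


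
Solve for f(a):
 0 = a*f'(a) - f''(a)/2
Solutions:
 f(a) = C1 + C2*erfi(a)


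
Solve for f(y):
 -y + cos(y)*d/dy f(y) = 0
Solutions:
 f(y) = C1 + Integral(y/cos(y), y)


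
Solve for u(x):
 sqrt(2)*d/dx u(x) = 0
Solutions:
 u(x) = C1


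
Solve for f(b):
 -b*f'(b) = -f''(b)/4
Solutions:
 f(b) = C1 + C2*erfi(sqrt(2)*b)


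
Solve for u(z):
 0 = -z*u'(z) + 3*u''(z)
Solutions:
 u(z) = C1 + C2*erfi(sqrt(6)*z/6)


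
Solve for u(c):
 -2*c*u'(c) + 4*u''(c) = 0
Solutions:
 u(c) = C1 + C2*erfi(c/2)


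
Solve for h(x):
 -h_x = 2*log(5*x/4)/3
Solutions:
 h(x) = C1 - 2*x*log(x)/3 - 2*x*log(5)/3 + 2*x/3 + 4*x*log(2)/3


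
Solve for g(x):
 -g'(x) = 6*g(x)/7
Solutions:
 g(x) = C1*exp(-6*x/7)


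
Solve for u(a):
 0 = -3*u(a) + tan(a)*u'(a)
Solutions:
 u(a) = C1*sin(a)^3


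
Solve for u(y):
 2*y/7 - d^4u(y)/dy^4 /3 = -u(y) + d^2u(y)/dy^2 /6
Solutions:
 u(y) = C1*exp(-sqrt(6)*y/2) + C2*exp(sqrt(6)*y/2) + C3*sin(sqrt(2)*y) + C4*cos(sqrt(2)*y) - 2*y/7


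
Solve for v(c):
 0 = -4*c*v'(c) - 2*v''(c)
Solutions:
 v(c) = C1 + C2*erf(c)


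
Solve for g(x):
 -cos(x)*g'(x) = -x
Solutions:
 g(x) = C1 + Integral(x/cos(x), x)


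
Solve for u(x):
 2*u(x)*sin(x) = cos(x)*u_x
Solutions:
 u(x) = C1/cos(x)^2


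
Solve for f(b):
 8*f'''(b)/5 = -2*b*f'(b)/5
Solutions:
 f(b) = C1 + Integral(C2*airyai(-2^(1/3)*b/2) + C3*airybi(-2^(1/3)*b/2), b)


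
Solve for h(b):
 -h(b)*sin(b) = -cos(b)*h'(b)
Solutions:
 h(b) = C1/cos(b)


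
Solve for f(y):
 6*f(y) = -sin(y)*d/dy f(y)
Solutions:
 f(y) = C1*(cos(y)^3 + 3*cos(y)^2 + 3*cos(y) + 1)/(cos(y)^3 - 3*cos(y)^2 + 3*cos(y) - 1)


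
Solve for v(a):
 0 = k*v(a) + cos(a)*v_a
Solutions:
 v(a) = C1*exp(k*(log(sin(a) - 1) - log(sin(a) + 1))/2)


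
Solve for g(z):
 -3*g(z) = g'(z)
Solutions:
 g(z) = C1*exp(-3*z)


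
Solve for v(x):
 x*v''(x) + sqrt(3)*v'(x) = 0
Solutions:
 v(x) = C1 + C2*x^(1 - sqrt(3))


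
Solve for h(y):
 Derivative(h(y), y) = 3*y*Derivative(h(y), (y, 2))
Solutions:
 h(y) = C1 + C2*y^(4/3)


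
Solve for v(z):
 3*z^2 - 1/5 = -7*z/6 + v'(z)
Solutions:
 v(z) = C1 + z^3 + 7*z^2/12 - z/5


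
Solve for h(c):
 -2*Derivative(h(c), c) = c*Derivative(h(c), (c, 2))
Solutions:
 h(c) = C1 + C2/c


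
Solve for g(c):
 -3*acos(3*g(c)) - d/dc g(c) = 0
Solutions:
 Integral(1/acos(3*_y), (_y, g(c))) = C1 - 3*c


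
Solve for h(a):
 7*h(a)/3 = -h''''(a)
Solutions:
 h(a) = (C1*sin(sqrt(2)*3^(3/4)*7^(1/4)*a/6) + C2*cos(sqrt(2)*3^(3/4)*7^(1/4)*a/6))*exp(-sqrt(2)*3^(3/4)*7^(1/4)*a/6) + (C3*sin(sqrt(2)*3^(3/4)*7^(1/4)*a/6) + C4*cos(sqrt(2)*3^(3/4)*7^(1/4)*a/6))*exp(sqrt(2)*3^(3/4)*7^(1/4)*a/6)


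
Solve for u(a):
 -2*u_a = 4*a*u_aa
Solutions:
 u(a) = C1 + C2*sqrt(a)


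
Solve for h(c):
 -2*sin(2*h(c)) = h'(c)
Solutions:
 h(c) = pi - acos((-C1 - exp(8*c))/(C1 - exp(8*c)))/2
 h(c) = acos((-C1 - exp(8*c))/(C1 - exp(8*c)))/2


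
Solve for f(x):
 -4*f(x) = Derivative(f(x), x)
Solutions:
 f(x) = C1*exp(-4*x)


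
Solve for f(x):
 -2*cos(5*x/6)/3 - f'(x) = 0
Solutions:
 f(x) = C1 - 4*sin(5*x/6)/5


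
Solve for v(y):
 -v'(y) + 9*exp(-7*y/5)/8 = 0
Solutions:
 v(y) = C1 - 45*exp(-7*y/5)/56


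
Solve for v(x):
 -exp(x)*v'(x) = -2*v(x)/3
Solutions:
 v(x) = C1*exp(-2*exp(-x)/3)


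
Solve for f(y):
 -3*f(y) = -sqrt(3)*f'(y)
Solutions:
 f(y) = C1*exp(sqrt(3)*y)


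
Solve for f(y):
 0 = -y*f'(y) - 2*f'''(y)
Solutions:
 f(y) = C1 + Integral(C2*airyai(-2^(2/3)*y/2) + C3*airybi(-2^(2/3)*y/2), y)


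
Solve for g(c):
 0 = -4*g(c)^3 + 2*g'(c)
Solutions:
 g(c) = -sqrt(2)*sqrt(-1/(C1 + 2*c))/2
 g(c) = sqrt(2)*sqrt(-1/(C1 + 2*c))/2


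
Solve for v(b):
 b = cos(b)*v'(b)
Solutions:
 v(b) = C1 + Integral(b/cos(b), b)


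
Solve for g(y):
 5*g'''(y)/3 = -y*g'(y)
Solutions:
 g(y) = C1 + Integral(C2*airyai(-3^(1/3)*5^(2/3)*y/5) + C3*airybi(-3^(1/3)*5^(2/3)*y/5), y)


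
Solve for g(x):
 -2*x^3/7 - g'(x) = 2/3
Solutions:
 g(x) = C1 - x^4/14 - 2*x/3


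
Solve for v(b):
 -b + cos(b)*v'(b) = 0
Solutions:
 v(b) = C1 + Integral(b/cos(b), b)


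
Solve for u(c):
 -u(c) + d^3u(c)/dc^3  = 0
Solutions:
 u(c) = C3*exp(c) + (C1*sin(sqrt(3)*c/2) + C2*cos(sqrt(3)*c/2))*exp(-c/2)


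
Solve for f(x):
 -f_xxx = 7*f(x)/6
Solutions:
 f(x) = C3*exp(-6^(2/3)*7^(1/3)*x/6) + (C1*sin(2^(2/3)*3^(1/6)*7^(1/3)*x/4) + C2*cos(2^(2/3)*3^(1/6)*7^(1/3)*x/4))*exp(6^(2/3)*7^(1/3)*x/12)


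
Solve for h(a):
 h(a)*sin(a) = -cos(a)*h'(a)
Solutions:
 h(a) = C1*cos(a)


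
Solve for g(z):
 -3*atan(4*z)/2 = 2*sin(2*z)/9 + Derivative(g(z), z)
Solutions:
 g(z) = C1 - 3*z*atan(4*z)/2 + 3*log(16*z^2 + 1)/16 + cos(2*z)/9


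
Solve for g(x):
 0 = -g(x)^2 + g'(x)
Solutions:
 g(x) = -1/(C1 + x)


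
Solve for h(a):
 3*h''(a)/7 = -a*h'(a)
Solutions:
 h(a) = C1 + C2*erf(sqrt(42)*a/6)


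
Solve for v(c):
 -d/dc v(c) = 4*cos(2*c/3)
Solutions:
 v(c) = C1 - 6*sin(2*c/3)


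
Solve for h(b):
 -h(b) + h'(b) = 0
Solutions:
 h(b) = C1*exp(b)


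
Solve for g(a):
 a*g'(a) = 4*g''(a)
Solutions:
 g(a) = C1 + C2*erfi(sqrt(2)*a/4)


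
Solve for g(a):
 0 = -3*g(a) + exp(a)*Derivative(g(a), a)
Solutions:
 g(a) = C1*exp(-3*exp(-a))


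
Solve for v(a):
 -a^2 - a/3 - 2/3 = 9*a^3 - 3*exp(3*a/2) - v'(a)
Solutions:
 v(a) = C1 + 9*a^4/4 + a^3/3 + a^2/6 + 2*a/3 - 2*exp(3*a/2)


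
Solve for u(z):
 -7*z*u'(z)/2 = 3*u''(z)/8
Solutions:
 u(z) = C1 + C2*erf(sqrt(42)*z/3)


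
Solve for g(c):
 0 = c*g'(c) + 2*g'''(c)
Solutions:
 g(c) = C1 + Integral(C2*airyai(-2^(2/3)*c/2) + C3*airybi(-2^(2/3)*c/2), c)


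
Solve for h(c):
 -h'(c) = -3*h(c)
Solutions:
 h(c) = C1*exp(3*c)


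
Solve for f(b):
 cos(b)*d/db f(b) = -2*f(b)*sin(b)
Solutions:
 f(b) = C1*cos(b)^2


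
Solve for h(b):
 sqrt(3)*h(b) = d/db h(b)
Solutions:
 h(b) = C1*exp(sqrt(3)*b)


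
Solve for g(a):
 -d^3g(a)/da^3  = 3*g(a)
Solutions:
 g(a) = C3*exp(-3^(1/3)*a) + (C1*sin(3^(5/6)*a/2) + C2*cos(3^(5/6)*a/2))*exp(3^(1/3)*a/2)


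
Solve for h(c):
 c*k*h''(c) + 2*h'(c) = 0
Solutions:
 h(c) = C1 + c^(((re(k) - 2)*re(k) + im(k)^2)/(re(k)^2 + im(k)^2))*(C2*sin(2*log(c)*Abs(im(k))/(re(k)^2 + im(k)^2)) + C3*cos(2*log(c)*im(k)/(re(k)^2 + im(k)^2)))


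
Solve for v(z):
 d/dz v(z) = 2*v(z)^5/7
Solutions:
 v(z) = -7^(1/4)*(-1/(C1 + 8*z))^(1/4)
 v(z) = 7^(1/4)*(-1/(C1 + 8*z))^(1/4)
 v(z) = -7^(1/4)*I*(-1/(C1 + 8*z))^(1/4)
 v(z) = 7^(1/4)*I*(-1/(C1 + 8*z))^(1/4)
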